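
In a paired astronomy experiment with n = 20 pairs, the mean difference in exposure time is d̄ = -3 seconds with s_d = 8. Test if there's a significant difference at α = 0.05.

t = d̄/(s_d/√n) = -3/(8/√20) = -1.677. df = 19, critical t = ±2.093. Fail to reject H₀.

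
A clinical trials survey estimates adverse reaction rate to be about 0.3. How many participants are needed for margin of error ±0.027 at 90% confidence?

n = z²p(1-p)/E² = 1.645²×0.3×0.7/0.027² = 779.5 → n = 780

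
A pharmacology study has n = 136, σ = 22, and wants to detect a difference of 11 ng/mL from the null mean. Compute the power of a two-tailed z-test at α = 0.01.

SE = σ/√n = 22/√136 = 1.886. Non-centrality λ = d/SE = 11/1.886 = 5.831. Power ≈ Φ(λ - z_{α/2}) = Φ(5.831 - 2.576) = Φ(3.255) = 0.999.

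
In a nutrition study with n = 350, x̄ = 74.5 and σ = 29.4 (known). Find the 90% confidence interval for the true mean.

CI = x̄ ± z*(σ/√n) = 74.5 ± 1.645(29.4/√350) = 74.5 ± 2.59 = (71.91, 77.09)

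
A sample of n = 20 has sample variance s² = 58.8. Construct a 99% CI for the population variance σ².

df = 19. χ²_{0.005} = 38.582, χ²_{0.995} = 6.844. CI for σ² = ((n-1)s²/χ²_{α/2}, (n-1)s²/χ²_{1-α/2}) = (19·58.8/38.582, 19·58.8/6.844) = (28.96, 163.24)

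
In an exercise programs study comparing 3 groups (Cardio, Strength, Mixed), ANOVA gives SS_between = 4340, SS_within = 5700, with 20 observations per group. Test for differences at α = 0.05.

df_between = 2, df_within = 57. F = MS_between/MS_within = 2170.0/100.0 = 21.7. F_crit ≈ 3.159. Reject H₀. At least one mean differs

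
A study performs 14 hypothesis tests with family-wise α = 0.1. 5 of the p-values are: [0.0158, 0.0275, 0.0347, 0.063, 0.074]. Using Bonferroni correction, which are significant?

Bonferroni α = 0.1/14 = 0.00714. None of the given p-values are significant.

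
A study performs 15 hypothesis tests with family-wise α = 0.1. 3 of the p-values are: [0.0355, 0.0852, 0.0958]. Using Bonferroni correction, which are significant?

Bonferroni α = 0.1/15 = 0.00667. None of the given p-values are significant.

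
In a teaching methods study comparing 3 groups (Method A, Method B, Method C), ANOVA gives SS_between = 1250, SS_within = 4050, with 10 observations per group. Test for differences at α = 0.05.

df_between = 2, df_within = 27. F = MS_between/MS_within = 625.0/150.0 = 4.167. F_crit ≈ 3.354. Reject H₀. At least one mean differs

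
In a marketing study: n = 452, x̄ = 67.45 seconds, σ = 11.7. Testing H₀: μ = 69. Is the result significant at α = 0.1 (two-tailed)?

z = (67.45 - 69)/(11.7/√452) = -2.817. Since |z| > 1.645, significant at α = 0.1.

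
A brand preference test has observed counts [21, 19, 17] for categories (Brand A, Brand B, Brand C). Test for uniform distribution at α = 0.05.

Expected = 19 each. χ² = Σ(O-E)²/E = 0.421. df = 2, critical value = 5.991. Fail to reject H₀.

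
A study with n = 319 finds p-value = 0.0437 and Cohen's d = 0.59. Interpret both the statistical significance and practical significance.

Statistically significant (p = 0.0437 < 0.05). Cohen's d = 0.59 indicates a medium effect size. Both statistical and practical significance should be considered.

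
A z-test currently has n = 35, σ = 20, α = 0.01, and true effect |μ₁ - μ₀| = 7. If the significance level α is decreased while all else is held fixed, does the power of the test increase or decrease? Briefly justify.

Power decreases: a smaller α raises the critical value, so less of the H₁ sampling distribution falls in the rejection region.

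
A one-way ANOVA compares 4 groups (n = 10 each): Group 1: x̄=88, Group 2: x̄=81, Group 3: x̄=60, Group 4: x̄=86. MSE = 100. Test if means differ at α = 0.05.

Grand mean = 78.75. SS_between = 4947.5, MS_between = 1649.17. F = 16.492, F_crit ≈ 2.866. Reject H₀.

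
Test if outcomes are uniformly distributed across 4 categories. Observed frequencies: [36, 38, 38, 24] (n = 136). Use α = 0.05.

Expected = 34 each. χ² = Σ(O-E)²/E = 4.0. df = 3, critical value = 7.815. Fail to reject H₀.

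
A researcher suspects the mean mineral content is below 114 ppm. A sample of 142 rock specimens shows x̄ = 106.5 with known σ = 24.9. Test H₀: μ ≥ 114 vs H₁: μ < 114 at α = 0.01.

z = -3.589. Critical value: -2.33. Reject H₀.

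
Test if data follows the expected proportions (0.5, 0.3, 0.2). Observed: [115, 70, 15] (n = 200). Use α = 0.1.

Expected: [100.0, 60.0, 40.0]. χ² = 19.542. df = 2, critical = 4.605. Reject H₀.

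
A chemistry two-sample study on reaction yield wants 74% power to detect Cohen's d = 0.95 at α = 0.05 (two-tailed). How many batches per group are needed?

z_{α/2} = 1.96, z_β = Φ⁻¹(0.74) = 0.643. For large effect (d = 0.95): n per group = 2(z_{α/2} + z_β)²/d² = 2(1.96 + 0.643)²/0.95² = 15.02 → 16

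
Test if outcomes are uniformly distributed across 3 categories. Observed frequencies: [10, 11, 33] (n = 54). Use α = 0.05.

Expected = 18 each. χ² = Σ(O-E)²/E = 18.778. df = 2, critical value = 5.991. Reject H₀.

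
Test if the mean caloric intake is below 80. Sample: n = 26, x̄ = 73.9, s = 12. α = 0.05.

t = (73.9 - 80)/(12/√26) = -2.592, df = 25. Critical t = -1.708. Reject H₀.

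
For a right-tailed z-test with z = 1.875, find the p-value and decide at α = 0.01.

p = P(Z > 1.875) = 1 - Φ(1.875) ≈ 0.0304. Since p ≥ 0.01, fail to reject H₀ (not significant) at α = 0.01.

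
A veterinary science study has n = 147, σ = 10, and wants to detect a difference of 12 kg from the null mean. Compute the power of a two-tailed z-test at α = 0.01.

SE = σ/√n = 10/√147 = 0.825. Non-centrality λ = d/SE = 12/0.825 = 14.549. Power ≈ Φ(λ - z_{α/2}) = Φ(14.549 - 2.576) = Φ(11.973) = 1.0.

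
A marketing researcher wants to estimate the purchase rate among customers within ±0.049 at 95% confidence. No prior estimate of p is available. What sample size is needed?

Conservative approach: use p = 0.5 (maximizes p(1-p) = 0.25). n = z²(0.25)/E² = 1.96²×0.25/0.049² = 400.0 → n = 400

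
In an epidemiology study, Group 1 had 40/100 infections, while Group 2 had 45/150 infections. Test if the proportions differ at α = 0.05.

p̂₁ = 0.4, p̂₂ = 0.3, pooled p̂ = 0.34. z = 1.635. Critical: ±1.96. Fail to reject H₀.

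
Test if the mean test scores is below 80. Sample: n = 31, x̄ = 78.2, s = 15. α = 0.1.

t = (78.2 - 80)/(15/√31) = -0.668, df = 30. Critical t = -1.31. Fail to reject H₀.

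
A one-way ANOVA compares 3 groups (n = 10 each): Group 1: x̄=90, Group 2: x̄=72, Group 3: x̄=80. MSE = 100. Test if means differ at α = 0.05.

Grand mean = 80.67. SS_between = 1626.67, MS_between = 813.33. F = 8.133, F_crit ≈ 3.354. Reject H₀.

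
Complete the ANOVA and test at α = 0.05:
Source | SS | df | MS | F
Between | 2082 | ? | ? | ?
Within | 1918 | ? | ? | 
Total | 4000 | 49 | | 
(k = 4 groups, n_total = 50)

df_between = 3, df_within = 46. MS_between = 694.0, MS_within = 41.7. F = 16.644, F_crit ≈ 2.807. Reject H₀.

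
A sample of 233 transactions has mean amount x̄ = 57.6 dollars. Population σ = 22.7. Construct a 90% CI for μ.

CI = x̄ ± z*(σ/√n) = 57.6 ± 1.645(22.7/√233) = 57.6 ± 2.45 = (55.15, 60.05)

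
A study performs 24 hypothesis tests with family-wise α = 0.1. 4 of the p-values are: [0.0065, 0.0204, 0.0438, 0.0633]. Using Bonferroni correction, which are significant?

Bonferroni α = 0.1/24 = 0.00417. None of the given p-values are significant.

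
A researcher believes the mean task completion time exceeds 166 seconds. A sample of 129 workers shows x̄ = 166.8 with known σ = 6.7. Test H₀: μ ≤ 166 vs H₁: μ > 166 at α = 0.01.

z = 1.356. Critical value: 2.33. Fail to reject H₀.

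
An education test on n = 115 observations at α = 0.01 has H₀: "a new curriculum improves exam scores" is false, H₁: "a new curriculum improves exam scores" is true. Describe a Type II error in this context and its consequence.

Type II error: failing to reject H₀ when it is false — concluding that a new curriculum improves exam scores is not supported when in fact it is. Consequence: keeping the old curriculum when the new one would have helped students.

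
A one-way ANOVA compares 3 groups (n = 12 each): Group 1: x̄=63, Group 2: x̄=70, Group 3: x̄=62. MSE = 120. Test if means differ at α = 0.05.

Grand mean = 65.0. SS_between = 456.0, MS_between = 228.0. F = 1.9, F_crit ≈ 3.285. Fail to reject H₀.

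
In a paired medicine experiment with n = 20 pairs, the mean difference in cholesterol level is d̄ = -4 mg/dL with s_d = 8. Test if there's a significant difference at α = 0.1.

t = d̄/(s_d/√n) = -4/(8/√20) = -2.236. df = 19, critical t = ±1.729. Reject H₀.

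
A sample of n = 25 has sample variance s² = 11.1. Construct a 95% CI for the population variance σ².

df = 24. χ²_{0.025} = 39.364, χ²_{0.975} = 12.401. CI for σ² = ((n-1)s²/χ²_{α/2}, (n-1)s²/χ²_{1-α/2}) = (24·11.1/39.364, 24·11.1/12.401) = (6.77, 21.48)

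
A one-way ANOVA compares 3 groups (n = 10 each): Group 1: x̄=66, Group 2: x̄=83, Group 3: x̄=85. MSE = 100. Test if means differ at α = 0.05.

Grand mean = 78.0. SS_between = 2180.0, MS_between = 1090.0. F = 10.9, F_crit ≈ 3.354. Reject H₀.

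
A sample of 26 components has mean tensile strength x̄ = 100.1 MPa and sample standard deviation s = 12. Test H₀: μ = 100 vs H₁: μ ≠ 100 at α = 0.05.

t = (x̄ - μ₀)/(s/√n) = (100.1 - 100)/(12/√26) = 0.042. df = 25, critical t = ±2.06. Fail to reject H₀.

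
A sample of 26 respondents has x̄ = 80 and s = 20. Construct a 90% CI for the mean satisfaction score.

CI = x̄ ± t*(s/√n) = 80 ± 1.708(20/√26) = (73.3, 86.7)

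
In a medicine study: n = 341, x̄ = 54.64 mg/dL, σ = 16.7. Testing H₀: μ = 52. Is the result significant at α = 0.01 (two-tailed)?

z = (54.64 - 52)/(16.7/√341) = 2.919. Since |z| > 2.576, significant at α = 0.01.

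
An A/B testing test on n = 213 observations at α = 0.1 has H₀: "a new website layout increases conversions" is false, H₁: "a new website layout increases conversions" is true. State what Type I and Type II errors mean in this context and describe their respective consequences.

Type I (false positive): concluding that a new website layout increases conversions when it is not — rolling out a layout that doesn't actually help — wasted engineering effort. Type II (false negative): failing to conclude that a new website layout increases conversions when it is — discarding a layout that would have improved conversions — lost revenue. Which is costlier depends on domain priorities and is a judgement call rather than a statistical fact.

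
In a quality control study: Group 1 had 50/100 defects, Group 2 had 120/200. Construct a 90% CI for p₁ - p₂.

p̂₁ = 0.5, p̂₂ = 0.6. Difference = -0.1. CI = (-0.2, 0.0)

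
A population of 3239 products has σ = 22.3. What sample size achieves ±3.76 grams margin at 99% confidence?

Without FPC: n₀ = (2.576×22.3/3.76)² = 233.413. With FPC: n = n₀N/(n₀+N-1) = 217.8 → n = 218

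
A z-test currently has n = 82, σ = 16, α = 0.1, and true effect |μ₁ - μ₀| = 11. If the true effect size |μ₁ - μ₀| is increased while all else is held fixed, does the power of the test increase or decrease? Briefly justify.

Power increases: a larger true effect increases the non-centrality λ = |μ₁ - μ₀|/(σ/√n).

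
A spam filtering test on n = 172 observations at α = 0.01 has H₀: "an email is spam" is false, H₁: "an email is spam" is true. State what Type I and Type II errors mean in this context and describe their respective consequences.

Type I (false positive): concluding that an email is spam when it is not — a legitimate email is sent to the spam folder and the user misses it. Type II (false negative): failing to conclude that an email is spam when it is — a spam email lands in the inbox. Which is costlier depends on domain priorities and is a judgement call rather than a statistical fact.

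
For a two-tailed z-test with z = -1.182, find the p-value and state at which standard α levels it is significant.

p = 2·P(Z > |-1.182|) = 2·(1 - Φ(1.182)) ≈ 0.2372. Not significant at any standard level.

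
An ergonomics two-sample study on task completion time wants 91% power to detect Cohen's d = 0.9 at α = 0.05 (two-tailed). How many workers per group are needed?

z_{α/2} = 1.96, z_β = Φ⁻¹(0.91) = 1.341. For large effect (d = 0.9): n per group = 2(z_{α/2} + z_β)²/d² = 2(1.96 + 1.341)²/0.9² = 26.9 → 27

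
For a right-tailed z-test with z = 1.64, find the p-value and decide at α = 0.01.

p = P(Z > 1.64) = 1 - Φ(1.64) ≈ 0.0505. Since p ≥ 0.01, fail to reject H₀ (not significant) at α = 0.01.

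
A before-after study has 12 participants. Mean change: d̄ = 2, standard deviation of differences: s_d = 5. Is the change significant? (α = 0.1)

t = d̄/(s_d/√n) = 2/(5/√12) = 1.386. df = 11, critical t = ±1.796. Fail to reject H₀.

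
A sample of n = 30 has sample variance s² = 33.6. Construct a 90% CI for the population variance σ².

df = 29. χ²_{0.05} = 42.557, χ²_{0.95} = 17.708. CI for σ² = ((n-1)s²/χ²_{α/2}, (n-1)s²/χ²_{1-α/2}) = (29·33.6/42.557, 29·33.6/17.708) = (22.9, 55.03)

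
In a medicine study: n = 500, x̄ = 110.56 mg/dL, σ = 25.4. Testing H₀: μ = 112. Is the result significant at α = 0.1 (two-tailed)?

z = (110.56 - 112)/(25.4/√500) = -1.268. Since |z| ≤ 1.645, not significant at α = 0.1.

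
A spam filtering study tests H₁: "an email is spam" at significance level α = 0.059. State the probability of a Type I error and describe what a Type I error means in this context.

P(Type I error) = α = 0.059. A Type I error is rejecting H₀ when H₀ is actually true (false positive) — here, concluding that an email is spam when in fact this is not the case. Consequence: a legitimate email is sent to the spam folder and the user misses it.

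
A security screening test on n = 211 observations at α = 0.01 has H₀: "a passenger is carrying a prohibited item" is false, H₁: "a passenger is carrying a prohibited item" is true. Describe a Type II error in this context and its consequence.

Type II error: failing to reject H₀ when it is false — concluding that a passenger is carrying a prohibited item is not supported when in fact it is. Consequence: letting a prohibited item through — security breach.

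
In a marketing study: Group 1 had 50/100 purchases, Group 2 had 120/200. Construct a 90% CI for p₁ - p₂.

p̂₁ = 0.5, p̂₂ = 0.6. Difference = -0.1. CI = (-0.2, 0.0)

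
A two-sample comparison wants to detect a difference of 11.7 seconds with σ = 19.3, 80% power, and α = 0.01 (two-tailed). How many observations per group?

n per group = 2(z_α/2 + z_β)²σ²/d² = 2×(2.576 + 0.84)²×19.3²/11.7² = 63.5 → n = 64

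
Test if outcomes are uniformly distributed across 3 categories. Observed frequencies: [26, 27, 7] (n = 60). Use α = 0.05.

Expected = 20 each. χ² = Σ(O-E)²/E = 12.7. df = 2, critical value = 5.991. Reject H₀.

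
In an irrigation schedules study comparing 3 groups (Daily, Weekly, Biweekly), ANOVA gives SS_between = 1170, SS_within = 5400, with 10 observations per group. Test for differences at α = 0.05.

df_between = 2, df_within = 27. F = MS_between/MS_within = 585.0/200.0 = 2.925. F_crit ≈ 3.354. Fail to reject H₀.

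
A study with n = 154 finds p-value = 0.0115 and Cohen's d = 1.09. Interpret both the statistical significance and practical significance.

Statistically significant (p = 0.0115 < 0.05). Cohen's d = 1.09 indicates a large effect size. Both statistical and practical significance should be considered.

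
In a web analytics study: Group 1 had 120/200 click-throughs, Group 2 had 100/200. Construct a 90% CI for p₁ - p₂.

p̂₁ = 0.6, p̂₂ = 0.5. Difference = 0.1. CI = (0.019, 0.181)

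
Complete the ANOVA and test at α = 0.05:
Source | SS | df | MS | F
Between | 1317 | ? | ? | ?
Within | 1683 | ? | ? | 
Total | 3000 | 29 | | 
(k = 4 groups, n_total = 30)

df_between = 3, df_within = 26. MS_between = 439.0, MS_within = 64.73. F = 6.782, F_crit ≈ 2.975. Reject H₀.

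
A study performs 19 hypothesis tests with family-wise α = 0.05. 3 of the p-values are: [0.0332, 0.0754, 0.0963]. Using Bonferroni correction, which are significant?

Bonferroni α = 0.05/19 = 0.00263. None of the given p-values are significant.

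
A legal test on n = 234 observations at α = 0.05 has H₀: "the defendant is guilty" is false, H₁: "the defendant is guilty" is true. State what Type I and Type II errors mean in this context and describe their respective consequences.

Type I (false positive): concluding that the defendant is guilty when it is not — convicting an innocent person. Type II (false negative): failing to conclude that the defendant is guilty when it is — acquitting a guilty person. Which is costlier depends on domain priorities and is a judgement call rather than a statistical fact.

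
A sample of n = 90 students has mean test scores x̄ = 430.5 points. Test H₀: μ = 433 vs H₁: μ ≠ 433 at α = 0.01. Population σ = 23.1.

z = (x̄ - μ₀)/(σ/√n) = (430.5 - 433)/(23.1/√90) = -1.027. Critical value: ±2.576. Since |-1.027| ≤ 2.576, Fail to reject H₀.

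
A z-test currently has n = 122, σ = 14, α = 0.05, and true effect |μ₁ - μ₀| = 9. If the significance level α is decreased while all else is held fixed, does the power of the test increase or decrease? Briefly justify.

Power decreases: a smaller α raises the critical value, so less of the H₁ sampling distribution falls in the rejection region.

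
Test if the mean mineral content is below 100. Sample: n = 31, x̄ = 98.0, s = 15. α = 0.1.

t = (98.0 - 100)/(15/√31) = -0.742, df = 30. Critical t = -1.31. Fail to reject H₀.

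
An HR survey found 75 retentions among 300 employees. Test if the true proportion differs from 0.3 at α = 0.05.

p̂ = 0.25, p₀ = 0.3. z = (p̂ - p₀)/√(p₀(1-p₀)/n) = -1.89. Critical: ±1.96. Fail to reject H₀.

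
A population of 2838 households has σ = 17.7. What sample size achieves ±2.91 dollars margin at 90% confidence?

Without FPC: n₀ = (1.645×17.7/2.91)² = 100.113. With FPC: n = n₀N/(n₀+N-1) = 96.7 → n = 97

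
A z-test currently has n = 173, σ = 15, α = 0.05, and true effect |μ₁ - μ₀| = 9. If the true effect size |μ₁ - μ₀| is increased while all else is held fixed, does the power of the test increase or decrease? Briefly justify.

Power increases: a larger true effect increases the non-centrality λ = |μ₁ - μ₀|/(σ/√n).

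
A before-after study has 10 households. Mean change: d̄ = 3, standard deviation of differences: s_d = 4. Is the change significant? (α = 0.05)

t = d̄/(s_d/√n) = 3/(4/√10) = 2.372. df = 9, critical t = ±2.262. Reject H₀.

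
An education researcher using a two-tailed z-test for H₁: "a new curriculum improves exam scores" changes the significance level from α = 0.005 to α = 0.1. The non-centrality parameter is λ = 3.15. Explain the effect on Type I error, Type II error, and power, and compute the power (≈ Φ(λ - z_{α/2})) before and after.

Increasing α from 0.005 to 0.1:
• Type I error rate increases (α is the Type I rate by definition).
• Critical value moves from z_{α/2} = 2.807 to 1.645, so power = Φ(λ - z_{α/2}) goes from Φ(3.15 - 2.807) = 0.634 to Φ(3.15 - 1.645) = 0.934.
• Type II error rate β = 1 - power therefore decreases (0.366 → 0.066).
Appropriate when false negatives are costly — here, keeping the old curriculum when the new one would have helped students.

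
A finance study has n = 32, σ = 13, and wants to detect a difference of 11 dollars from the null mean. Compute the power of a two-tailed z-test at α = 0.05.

SE = σ/√n = 13/√32 = 2.298. Non-centrality λ = d/SE = 11/2.298 = 4.787. Power ≈ Φ(λ - z_{α/2}) = Φ(4.787 - 1.96) = Φ(2.827) = 0.998.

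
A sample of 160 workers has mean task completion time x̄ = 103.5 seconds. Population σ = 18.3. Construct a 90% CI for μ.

CI = x̄ ± z*(σ/√n) = 103.5 ± 1.645(18.3/√160) = 103.5 ± 2.38 = (101.12, 105.88)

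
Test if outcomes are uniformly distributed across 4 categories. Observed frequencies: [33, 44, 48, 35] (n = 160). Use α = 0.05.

Expected = 40 each. χ² = Σ(O-E)²/E = 3.85. df = 3, critical value = 7.815. Fail to reject H₀.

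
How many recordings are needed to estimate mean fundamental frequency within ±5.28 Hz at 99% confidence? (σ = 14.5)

n = (z*σ/E)² = (2.576×14.5/5.28)² = 50.04 → n = 51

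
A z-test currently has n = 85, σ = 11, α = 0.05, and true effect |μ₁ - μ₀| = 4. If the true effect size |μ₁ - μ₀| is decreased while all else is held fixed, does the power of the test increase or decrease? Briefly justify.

Power decreases: a smaller true effect decreases the non-centrality λ = |μ₁ - μ₀|/(σ/√n).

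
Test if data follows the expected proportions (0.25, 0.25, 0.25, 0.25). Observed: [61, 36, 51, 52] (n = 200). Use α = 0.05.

Expected: [50.0, 50.0, 50.0, 50.0]. χ² = 6.44. df = 3, critical = 7.815. Fail to reject H₀.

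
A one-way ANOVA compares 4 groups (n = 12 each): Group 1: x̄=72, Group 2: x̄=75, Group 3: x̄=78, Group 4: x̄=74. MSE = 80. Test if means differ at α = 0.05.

Grand mean = 74.75. SS_between = 225.0, MS_between = 75.0. F = 0.938, F_crit ≈ 2.816. Fail to reject H₀.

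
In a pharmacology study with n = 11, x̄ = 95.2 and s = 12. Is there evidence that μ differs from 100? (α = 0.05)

t = (x̄ - μ₀)/(s/√n) = (95.2 - 100)/(12/√11) = -1.327. df = 10, critical t = ±2.228. Fail to reject H₀.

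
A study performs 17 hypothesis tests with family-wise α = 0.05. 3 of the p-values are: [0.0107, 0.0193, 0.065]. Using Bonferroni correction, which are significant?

Bonferroni α = 0.05/17 = 0.00294. None of the given p-values are significant.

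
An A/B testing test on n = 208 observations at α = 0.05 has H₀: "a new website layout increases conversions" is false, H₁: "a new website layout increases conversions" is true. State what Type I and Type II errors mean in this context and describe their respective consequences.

Type I (false positive): concluding that a new website layout increases conversions when it is not — rolling out a layout that doesn't actually help — wasted engineering effort. Type II (false negative): failing to conclude that a new website layout increases conversions when it is — discarding a layout that would have improved conversions — lost revenue. Which is costlier depends on domain priorities and is a judgement call rather than a statistical fact.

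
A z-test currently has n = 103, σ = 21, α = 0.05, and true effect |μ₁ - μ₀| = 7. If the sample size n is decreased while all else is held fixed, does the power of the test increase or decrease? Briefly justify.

Power decreases: a smaller n inflates the standard error σ/√n, pulling the sampling distribution under H₁ back toward the critical value.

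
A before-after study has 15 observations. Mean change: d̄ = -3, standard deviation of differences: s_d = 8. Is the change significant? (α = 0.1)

t = d̄/(s_d/√n) = -3/(8/√15) = -1.452. df = 14, critical t = ±1.761. Fail to reject H₀.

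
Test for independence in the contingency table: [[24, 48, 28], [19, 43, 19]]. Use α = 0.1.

χ² = 0.592. df = 2, critical = 4.605. Fail to reject H₀. No evidence of dependence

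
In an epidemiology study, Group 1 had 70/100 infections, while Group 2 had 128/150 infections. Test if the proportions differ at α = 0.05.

p̂₁ = 0.7, p̂₂ = 0.853, pooled p̂ = 0.792. z = -2.926. Critical: ±1.96. Reject H₀.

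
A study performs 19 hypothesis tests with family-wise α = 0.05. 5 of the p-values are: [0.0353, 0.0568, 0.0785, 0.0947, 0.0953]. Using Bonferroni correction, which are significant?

Bonferroni α = 0.05/19 = 0.00263. None of the given p-values are significant.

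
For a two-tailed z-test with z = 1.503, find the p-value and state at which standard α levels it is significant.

p = 2·P(Z > |1.503|) = 2·(1 - Φ(1.503)) ≈ 0.1328. Not significant at any standard level.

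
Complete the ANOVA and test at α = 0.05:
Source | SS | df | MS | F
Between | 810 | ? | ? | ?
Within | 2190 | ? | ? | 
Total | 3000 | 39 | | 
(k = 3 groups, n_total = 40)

df_between = 2, df_within = 37. MS_between = 405.0, MS_within = 59.19. F = 6.842, F_crit ≈ 3.252. Reject H₀.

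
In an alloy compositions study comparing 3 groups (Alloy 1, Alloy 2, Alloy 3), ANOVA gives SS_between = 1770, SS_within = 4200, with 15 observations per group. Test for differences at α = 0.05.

df_between = 2, df_within = 42. F = MS_between/MS_within = 885.0/100.0 = 8.85. F_crit ≈ 3.22. Reject H₀. At least one mean differs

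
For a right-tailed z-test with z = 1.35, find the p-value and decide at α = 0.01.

p = P(Z > 1.35) = 1 - Φ(1.35) ≈ 0.0885. Since p ≥ 0.01, fail to reject H₀ (not significant) at α = 0.01.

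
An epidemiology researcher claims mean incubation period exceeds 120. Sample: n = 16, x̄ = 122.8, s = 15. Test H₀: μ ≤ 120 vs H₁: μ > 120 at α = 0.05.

t = (122.8 - 120)/(15/√16) = 0.747, df = 15. Critical t = 1.753. Fail to reject H₀.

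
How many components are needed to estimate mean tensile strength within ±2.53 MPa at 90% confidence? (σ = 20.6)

n = (z*σ/E)² = (1.645×20.6/2.53)² = 179.4 → n = 180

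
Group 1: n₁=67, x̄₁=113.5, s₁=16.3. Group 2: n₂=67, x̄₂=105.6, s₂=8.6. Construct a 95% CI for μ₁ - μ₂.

Difference = 7.9. SE = √(16.3²/67 + 8.6²/67) = 2.252. CI = (3.49, 12.31)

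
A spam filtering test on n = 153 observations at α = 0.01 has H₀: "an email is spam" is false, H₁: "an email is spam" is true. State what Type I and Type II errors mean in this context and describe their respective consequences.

Type I (false positive): concluding that an email is spam when it is not — a legitimate email is sent to the spam folder and the user misses it. Type II (false negative): failing to conclude that an email is spam when it is — a spam email lands in the inbox. Which is costlier depends on domain priorities and is a judgement call rather than a statistical fact.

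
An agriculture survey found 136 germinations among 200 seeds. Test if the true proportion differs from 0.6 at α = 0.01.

p̂ = 0.68, p₀ = 0.6. z = (p̂ - p₀)/√(p₀(1-p₀)/n) = 2.309. Critical: ±2.576. Fail to reject H₀.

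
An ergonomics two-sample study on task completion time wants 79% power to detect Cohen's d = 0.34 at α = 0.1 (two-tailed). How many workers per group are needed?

z_{α/2} = 1.645, z_β = Φ⁻¹(0.79) = 0.806. For small effect (d = 0.34): n per group = 2(z_{α/2} + z_β)²/d² = 2(1.645 + 0.806)²/0.34² = 103.9 → 104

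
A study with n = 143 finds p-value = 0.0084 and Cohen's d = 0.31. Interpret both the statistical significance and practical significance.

Statistically significant (p = 0.0084 < 0.05). Cohen's d = 0.31 indicates a small effect size. Both statistical and practical significance should be considered.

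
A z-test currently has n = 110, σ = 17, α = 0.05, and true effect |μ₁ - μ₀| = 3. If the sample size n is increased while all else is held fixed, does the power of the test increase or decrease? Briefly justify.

Power increases: a larger n shrinks the standard error σ/√n, moving the sampling distribution under H₁ further from the critical value.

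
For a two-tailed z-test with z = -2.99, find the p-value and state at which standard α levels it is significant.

p = 2·P(Z > |-2.99|) = 2·(1 - Φ(2.99)) ≈ 0.0028. Significant at α = 0.1; Significant at α = 0.05; Significant at α = 0.01.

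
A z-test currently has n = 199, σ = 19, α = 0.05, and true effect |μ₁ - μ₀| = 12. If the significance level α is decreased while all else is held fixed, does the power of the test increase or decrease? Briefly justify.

Power decreases: a smaller α raises the critical value, so less of the H₁ sampling distribution falls in the rejection region.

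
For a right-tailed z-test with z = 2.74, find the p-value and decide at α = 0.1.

p = P(Z > 2.74) = 1 - Φ(2.74) ≈ 0.0031. Since p < 0.1, reject H₀ (significant) at α = 0.1.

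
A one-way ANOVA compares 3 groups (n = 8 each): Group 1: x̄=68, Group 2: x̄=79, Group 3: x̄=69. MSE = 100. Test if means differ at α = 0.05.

Grand mean = 72.0. SS_between = 592.0, MS_between = 296.0. F = 2.96, F_crit ≈ 3.467. Fail to reject H₀.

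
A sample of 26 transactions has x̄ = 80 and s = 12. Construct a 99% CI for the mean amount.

CI = x̄ ± t*(s/√n) = 80 ± 2.787(12/√26) = (73.44, 86.56)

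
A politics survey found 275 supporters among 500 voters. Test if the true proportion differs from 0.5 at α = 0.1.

p̂ = 0.55, p₀ = 0.5. z = (p̂ - p₀)/√(p₀(1-p₀)/n) = 2.236. Critical: ±1.645. Reject H₀.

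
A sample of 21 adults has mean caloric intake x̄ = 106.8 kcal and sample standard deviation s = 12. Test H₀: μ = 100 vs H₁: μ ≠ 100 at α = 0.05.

t = (x̄ - μ₀)/(s/√n) = (106.8 - 100)/(12/√21) = 2.597. df = 20, critical t = ±2.086. Reject H₀.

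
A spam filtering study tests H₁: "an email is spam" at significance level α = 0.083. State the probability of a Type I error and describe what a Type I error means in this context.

P(Type I error) = α = 0.083. A Type I error is rejecting H₀ when H₀ is actually true (false positive) — here, concluding that an email is spam when in fact this is not the case. Consequence: a legitimate email is sent to the spam folder and the user misses it.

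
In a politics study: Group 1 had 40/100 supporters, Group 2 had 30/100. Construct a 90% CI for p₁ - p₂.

p̂₁ = 0.4, p̂₂ = 0.3. Difference = 0.1. CI = (-0.01, 0.21)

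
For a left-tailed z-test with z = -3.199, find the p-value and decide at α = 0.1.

p = P(Z < -3.199) = Φ(-3.199) ≈ 0.0007. Since p < 0.1, reject H₀ (significant) at α = 0.1.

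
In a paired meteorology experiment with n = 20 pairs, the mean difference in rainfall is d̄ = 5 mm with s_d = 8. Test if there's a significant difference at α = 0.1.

t = d̄/(s_d/√n) = 5/(8/√20) = 2.795. df = 19, critical t = ±1.729. Reject H₀.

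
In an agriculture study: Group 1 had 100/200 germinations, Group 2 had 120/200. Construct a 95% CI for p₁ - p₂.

p̂₁ = 0.5, p̂₂ = 0.6. Difference = -0.1. CI = (-0.197, -0.003)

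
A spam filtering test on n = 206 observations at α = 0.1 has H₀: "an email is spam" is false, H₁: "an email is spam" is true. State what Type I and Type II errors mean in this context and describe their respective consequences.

Type I (false positive): concluding that an email is spam when it is not — a legitimate email is sent to the spam folder and the user misses it. Type II (false negative): failing to conclude that an email is spam when it is — a spam email lands in the inbox. Which is costlier depends on domain priorities and is a judgement call rather than a statistical fact.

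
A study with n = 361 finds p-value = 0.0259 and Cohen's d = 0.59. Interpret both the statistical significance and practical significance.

Statistically significant (p = 0.0259 < 0.05). Cohen's d = 0.59 indicates a medium effect size. Both statistical and practical significance should be considered.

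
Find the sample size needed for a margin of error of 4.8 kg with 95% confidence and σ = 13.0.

n = (z*σ/E)² = (1.96×13.0/4.8)² = 28.2 → n = 29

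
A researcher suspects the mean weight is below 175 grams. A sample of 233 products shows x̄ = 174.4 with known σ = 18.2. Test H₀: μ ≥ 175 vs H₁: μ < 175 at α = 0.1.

z = -0.503. Critical value: -1.28. Fail to reject H₀.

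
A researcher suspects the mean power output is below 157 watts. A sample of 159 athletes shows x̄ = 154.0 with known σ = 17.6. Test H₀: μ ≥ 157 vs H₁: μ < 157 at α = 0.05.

z = -2.149. Critical value: -1.645. Reject H₀.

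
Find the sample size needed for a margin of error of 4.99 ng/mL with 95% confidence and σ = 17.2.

n = (z*σ/E)² = (1.96×17.2/4.99)² = 45.6 → n = 46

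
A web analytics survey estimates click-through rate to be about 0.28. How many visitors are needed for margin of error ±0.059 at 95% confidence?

n = z²p(1-p)/E² = 1.96²×0.28×0.72/0.059² = 222.5 → n = 223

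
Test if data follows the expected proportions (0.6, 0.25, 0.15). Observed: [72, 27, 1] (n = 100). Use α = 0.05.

Expected: [60.0, 25.0, 15.0]. χ² = 15.627. df = 2, critical = 5.991. Reject H₀.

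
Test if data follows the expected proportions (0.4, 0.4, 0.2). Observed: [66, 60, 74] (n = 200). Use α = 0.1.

Expected: [80.0, 80.0, 40.0]. χ² = 36.35. df = 2, critical = 4.605. Reject H₀.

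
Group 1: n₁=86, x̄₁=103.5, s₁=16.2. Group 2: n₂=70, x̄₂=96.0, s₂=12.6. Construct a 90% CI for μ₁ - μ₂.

Difference = 7.5. SE = √(16.2²/86 + 12.6²/70) = 2.306. CI = (3.71, 11.29)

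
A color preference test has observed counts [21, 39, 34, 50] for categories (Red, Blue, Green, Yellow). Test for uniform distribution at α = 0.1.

Expected = 36 each. χ² = Σ(O-E)²/E = 12.056. df = 3, critical value = 6.251. Reject H₀.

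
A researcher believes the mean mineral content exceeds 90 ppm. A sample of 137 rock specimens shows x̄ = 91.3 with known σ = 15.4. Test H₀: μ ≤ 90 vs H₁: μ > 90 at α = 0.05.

z = 0.988. Critical value: 1.645. Fail to reject H₀.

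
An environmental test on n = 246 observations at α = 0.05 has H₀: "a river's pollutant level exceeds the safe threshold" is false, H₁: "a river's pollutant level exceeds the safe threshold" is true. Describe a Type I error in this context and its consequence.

Type I error: rejecting H₀ when it is true — concluding that a river's pollutant level exceeds the safe threshold when in fact it is not. Consequence: shutting down a compliant factory unnecessarily.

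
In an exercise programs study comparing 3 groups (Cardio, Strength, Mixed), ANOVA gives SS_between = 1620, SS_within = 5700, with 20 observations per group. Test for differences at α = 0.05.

df_between = 2, df_within = 57. F = MS_between/MS_within = 810.0/100.0 = 8.1. F_crit ≈ 3.159. Reject H₀. At least one mean differs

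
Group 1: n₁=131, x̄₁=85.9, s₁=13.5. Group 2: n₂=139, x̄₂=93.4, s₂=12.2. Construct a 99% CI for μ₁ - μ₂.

Difference = -7.5. SE = √(13.5²/131 + 12.2²/139) = 1.569. CI = (-11.54, -3.46)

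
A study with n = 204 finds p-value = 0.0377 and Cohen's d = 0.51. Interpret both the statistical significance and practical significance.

Statistically significant (p = 0.0377 < 0.05). Cohen's d = 0.51 indicates a medium effect size. Both statistical and practical significance should be considered.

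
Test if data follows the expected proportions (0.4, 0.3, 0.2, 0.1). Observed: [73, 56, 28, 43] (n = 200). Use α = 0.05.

Expected: [80.0, 60.0, 40.0, 20.0]. χ² = 30.929. df = 3, critical = 7.815. Reject H₀.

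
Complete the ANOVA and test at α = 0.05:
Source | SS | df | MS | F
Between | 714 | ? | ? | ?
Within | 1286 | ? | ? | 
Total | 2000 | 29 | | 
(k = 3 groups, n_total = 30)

df_between = 2, df_within = 27. MS_between = 357.0, MS_within = 47.63. F = 7.495, F_crit ≈ 3.354. Reject H₀.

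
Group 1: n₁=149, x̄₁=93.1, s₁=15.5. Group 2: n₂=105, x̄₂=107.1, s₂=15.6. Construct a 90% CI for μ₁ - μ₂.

Difference = -14.0. SE = √(15.5²/149 + 15.6²/105) = 1.982. CI = (-17.26, -10.74)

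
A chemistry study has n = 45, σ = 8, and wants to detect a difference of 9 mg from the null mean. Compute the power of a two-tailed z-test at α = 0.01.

SE = σ/√n = 8/√45 = 1.193. Non-centrality λ = d/SE = 9/1.193 = 7.547. Power ≈ Φ(λ - z_{α/2}) = Φ(7.547 - 2.576) = Φ(4.971) = 1.0.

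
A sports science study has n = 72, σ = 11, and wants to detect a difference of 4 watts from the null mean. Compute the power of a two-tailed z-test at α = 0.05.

SE = σ/√n = 11/√72 = 1.296. Non-centrality λ = d/SE = 4/1.296 = 3.086. Power ≈ Φ(λ - z_{α/2}) = Φ(3.086 - 1.96) = Φ(1.126) = 0.87.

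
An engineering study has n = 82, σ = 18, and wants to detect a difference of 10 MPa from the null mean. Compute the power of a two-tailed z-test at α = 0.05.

SE = σ/√n = 18/√82 = 1.988. Non-centrality λ = d/SE = 10/1.988 = 5.031. Power ≈ Φ(λ - z_{α/2}) = Φ(5.031 - 1.96) = Φ(3.071) = 0.999.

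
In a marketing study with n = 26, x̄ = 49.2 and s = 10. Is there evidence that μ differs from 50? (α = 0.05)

t = (x̄ - μ₀)/(s/√n) = (49.2 - 50)/(10/√26) = -0.408. df = 25, critical t = ±2.06. Fail to reject H₀.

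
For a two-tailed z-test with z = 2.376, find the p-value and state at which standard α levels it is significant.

p = 2·P(Z > |2.376|) = 2·(1 - Φ(2.376)) ≈ 0.0175. Significant at α = 0.1; Significant at α = 0.05.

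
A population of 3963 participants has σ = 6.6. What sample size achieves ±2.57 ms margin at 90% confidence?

Without FPC: n₀ = (1.645×6.6/2.57)² = 17.847. With FPC: n = n₀N/(n₀+N-1) = 17.8 → n = 18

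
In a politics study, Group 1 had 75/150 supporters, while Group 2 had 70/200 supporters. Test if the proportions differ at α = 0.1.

p̂₁ = 0.5, p̂₂ = 0.35, pooled p̂ = 0.414. z = 2.819. Critical: ±1.645. Reject H₀.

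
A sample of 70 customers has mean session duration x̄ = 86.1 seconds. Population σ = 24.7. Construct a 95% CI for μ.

CI = x̄ ± z*(σ/√n) = 86.1 ± 1.96(24.7/√70) = 86.1 ± 5.79 = (80.31, 91.89)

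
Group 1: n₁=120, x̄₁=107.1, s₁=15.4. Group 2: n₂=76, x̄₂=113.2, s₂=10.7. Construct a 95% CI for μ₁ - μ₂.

Difference = -6.1. SE = √(15.4²/120 + 10.7²/76) = 1.866. CI = (-9.76, -2.44)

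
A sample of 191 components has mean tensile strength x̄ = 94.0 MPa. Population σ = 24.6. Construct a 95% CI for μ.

CI = x̄ ± z*(σ/√n) = 94.0 ± 1.96(24.6/√191) = 94.0 ± 3.49 = (90.51, 97.49)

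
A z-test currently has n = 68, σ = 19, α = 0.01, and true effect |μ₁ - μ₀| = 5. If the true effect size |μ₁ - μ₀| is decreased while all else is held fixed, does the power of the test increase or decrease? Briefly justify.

Power decreases: a smaller true effect decreases the non-centrality λ = |μ₁ - μ₀|/(σ/√n).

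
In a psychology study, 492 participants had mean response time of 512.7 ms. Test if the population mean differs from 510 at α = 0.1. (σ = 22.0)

z = (x̄ - μ₀)/(σ/√n) = (512.7 - 510)/(22.0/√492) = 2.722. Critical value: ±1.645. Since |2.722| > 1.645, Reject H₀.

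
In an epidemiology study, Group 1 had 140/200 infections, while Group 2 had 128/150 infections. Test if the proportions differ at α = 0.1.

p̂₁ = 0.7, p̂₂ = 0.853, pooled p̂ = 0.766. z = -3.352. Critical: ±1.645. Reject H₀.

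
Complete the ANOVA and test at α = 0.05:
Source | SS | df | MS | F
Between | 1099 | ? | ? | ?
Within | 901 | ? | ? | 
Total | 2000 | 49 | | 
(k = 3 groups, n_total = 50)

df_between = 2, df_within = 47. MS_between = 549.5, MS_within = 19.17. F = 28.664, F_crit ≈ 3.195. Reject H₀.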